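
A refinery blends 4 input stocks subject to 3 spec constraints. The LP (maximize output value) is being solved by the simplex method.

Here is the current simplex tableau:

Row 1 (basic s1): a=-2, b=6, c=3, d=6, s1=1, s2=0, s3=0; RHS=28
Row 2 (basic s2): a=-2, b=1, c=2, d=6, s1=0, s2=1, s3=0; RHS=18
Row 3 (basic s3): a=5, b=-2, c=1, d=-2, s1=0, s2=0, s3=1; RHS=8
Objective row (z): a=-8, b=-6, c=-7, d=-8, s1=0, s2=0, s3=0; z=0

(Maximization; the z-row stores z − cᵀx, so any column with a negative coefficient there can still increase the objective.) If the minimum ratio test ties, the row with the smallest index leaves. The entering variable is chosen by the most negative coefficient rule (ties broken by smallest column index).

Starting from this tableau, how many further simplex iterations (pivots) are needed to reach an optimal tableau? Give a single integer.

3

pivot: a in, s3 out → z = 64/5
pivot: d in, s2 out → z = 760/13
pivot: b in, s1 out → z = 76
No improving column remains; optimal.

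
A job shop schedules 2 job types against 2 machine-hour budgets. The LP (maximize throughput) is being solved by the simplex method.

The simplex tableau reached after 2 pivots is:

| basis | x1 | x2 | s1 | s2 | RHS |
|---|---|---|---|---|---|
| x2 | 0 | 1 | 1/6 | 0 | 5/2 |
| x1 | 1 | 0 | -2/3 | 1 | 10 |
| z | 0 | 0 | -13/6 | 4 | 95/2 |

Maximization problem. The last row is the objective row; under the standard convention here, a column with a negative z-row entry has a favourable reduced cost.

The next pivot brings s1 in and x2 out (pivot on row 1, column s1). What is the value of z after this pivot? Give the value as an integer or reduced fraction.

80

Minimum ratio for s1: (5/2)/(1/6) = 15.
z changes by −(z-row coeff of s1)·ratio = −(-13/6)·15 = 65/2.
New z = 95/2 + (65/2) = 80.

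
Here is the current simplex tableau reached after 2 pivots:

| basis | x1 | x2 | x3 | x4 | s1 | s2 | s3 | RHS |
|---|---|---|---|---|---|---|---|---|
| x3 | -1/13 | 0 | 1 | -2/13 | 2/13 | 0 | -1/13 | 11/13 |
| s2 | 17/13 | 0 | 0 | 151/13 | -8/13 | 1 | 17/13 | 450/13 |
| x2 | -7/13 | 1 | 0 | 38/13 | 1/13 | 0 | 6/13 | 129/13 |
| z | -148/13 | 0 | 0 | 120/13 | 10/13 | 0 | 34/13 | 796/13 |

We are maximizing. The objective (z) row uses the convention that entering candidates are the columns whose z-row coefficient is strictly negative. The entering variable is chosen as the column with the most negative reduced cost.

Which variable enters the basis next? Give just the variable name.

Objective-row coefficients: x1: -148/13, x2: 0, x3: 0, x4: 120/13, s1: 10/13, s2: 0, s3: 34/13.
The most negative is -148/13 in column x1, so x1 enters.

x1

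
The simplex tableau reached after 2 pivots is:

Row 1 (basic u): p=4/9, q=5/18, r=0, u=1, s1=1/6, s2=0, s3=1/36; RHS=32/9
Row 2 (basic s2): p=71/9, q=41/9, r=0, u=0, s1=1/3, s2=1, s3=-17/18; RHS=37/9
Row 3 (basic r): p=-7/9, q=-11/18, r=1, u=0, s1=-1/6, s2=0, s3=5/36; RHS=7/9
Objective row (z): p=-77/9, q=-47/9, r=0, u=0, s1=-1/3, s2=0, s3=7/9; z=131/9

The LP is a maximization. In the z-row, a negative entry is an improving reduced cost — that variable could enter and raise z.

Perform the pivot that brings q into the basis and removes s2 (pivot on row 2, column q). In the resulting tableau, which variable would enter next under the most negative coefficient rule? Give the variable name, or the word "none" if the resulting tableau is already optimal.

s3

Pivot element 41/9. New z-row = old z-row − (-47/9)·(row 2/(41/9)).
Updated z-row coefficients: p: 20/41, q: 0, r: 0, u: 0, s1: 2/41, s2: 47/41, s3: -25/82.
The most negative is -25/82 in column s3, so s3 would enter next.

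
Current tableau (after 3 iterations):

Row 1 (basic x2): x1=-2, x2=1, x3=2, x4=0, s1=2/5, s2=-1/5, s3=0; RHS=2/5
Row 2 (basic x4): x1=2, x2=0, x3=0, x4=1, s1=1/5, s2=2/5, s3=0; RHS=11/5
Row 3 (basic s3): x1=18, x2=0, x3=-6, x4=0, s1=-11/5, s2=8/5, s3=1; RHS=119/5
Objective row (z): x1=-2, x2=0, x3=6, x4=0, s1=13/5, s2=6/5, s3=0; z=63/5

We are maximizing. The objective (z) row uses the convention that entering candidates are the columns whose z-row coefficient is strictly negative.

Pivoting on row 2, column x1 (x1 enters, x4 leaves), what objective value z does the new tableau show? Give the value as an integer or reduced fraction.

Minimum ratio for x1: (11/5)/2 = 11/10.
z changes by −(z-row coeff of x1)·ratio = −(-2)·(11/10) = 11/5.
New z = 63/5 + (11/5) = 74/5.

74/5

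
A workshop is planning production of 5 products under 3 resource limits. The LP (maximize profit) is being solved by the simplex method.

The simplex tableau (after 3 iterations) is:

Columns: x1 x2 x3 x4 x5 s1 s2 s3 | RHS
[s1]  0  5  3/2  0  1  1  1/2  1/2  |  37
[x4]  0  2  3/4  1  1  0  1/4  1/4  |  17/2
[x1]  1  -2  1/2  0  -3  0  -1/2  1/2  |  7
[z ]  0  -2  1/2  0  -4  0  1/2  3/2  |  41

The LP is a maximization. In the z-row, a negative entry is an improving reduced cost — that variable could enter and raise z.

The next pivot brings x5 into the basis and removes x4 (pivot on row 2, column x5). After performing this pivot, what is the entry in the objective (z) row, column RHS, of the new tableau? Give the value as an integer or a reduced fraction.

75

Pivot element is row 2, column x5: 1.
Normalize row 2: new (row 2, RHS) = (17/2)/1 = 17/2.
z-row ← z-row − (-4)·(new row 2): 41 − (-4)·(17/2) = 75.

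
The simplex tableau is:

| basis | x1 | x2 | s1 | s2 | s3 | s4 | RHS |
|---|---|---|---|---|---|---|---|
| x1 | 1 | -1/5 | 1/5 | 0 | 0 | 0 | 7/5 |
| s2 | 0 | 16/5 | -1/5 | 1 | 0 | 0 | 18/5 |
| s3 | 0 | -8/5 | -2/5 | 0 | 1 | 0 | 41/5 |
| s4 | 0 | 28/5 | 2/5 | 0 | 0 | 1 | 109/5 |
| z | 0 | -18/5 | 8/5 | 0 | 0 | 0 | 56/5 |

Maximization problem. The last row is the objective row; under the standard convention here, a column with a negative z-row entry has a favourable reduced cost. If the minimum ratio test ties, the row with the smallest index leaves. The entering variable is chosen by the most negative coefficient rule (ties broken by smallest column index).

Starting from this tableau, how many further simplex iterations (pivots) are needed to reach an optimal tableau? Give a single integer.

1

pivot: x2 in, s2 out → z = 61/4
No improving column remains; optimal.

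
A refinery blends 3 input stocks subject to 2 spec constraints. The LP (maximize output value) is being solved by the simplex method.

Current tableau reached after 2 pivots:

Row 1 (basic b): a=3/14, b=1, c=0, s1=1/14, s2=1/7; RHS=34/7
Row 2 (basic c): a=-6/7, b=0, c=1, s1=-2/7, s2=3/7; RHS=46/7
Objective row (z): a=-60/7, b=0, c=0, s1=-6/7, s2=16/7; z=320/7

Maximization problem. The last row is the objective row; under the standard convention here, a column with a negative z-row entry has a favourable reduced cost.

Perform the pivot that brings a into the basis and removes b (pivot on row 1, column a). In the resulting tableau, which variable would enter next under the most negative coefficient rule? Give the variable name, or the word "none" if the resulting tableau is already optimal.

none

Pivot element 3/14. New z-row = old z-row − (-60/7)·(row 1/(3/14)).
Updated z-row coefficients: a: 0, b: 40, c: 0, s1: 2, s2: 8.
No coefficient is strictly negative; the tableau after this pivot is optimal.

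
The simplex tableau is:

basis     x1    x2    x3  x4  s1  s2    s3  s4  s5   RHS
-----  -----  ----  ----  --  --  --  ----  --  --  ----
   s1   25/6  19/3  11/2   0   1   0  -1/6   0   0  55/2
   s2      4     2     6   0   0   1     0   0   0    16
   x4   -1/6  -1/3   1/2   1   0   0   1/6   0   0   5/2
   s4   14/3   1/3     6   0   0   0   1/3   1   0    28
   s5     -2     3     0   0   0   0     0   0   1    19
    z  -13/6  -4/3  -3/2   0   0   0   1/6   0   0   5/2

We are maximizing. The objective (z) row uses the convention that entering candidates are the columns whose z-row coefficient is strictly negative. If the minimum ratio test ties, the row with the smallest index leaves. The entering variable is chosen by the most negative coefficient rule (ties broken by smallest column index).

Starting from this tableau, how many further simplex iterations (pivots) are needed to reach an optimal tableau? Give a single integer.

pivot: x1 in, s2 out → z = 67/6
pivot: x2 in, s1 out → z = 602/51
No improving column remains; optimal.

2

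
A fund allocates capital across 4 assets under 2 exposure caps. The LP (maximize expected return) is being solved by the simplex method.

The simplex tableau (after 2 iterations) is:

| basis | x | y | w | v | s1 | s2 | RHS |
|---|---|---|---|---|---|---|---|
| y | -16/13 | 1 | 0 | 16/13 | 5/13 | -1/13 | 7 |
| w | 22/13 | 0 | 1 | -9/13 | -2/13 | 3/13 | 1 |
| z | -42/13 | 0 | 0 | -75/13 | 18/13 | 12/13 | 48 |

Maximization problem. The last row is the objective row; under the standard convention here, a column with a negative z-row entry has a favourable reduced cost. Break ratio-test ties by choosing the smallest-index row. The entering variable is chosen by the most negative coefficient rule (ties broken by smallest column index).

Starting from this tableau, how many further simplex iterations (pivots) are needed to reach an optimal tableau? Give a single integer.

2

pivot: v in, y out → z = 1293/16
pivot: x in, w out → z = 501/4
No improving column remains; optimal.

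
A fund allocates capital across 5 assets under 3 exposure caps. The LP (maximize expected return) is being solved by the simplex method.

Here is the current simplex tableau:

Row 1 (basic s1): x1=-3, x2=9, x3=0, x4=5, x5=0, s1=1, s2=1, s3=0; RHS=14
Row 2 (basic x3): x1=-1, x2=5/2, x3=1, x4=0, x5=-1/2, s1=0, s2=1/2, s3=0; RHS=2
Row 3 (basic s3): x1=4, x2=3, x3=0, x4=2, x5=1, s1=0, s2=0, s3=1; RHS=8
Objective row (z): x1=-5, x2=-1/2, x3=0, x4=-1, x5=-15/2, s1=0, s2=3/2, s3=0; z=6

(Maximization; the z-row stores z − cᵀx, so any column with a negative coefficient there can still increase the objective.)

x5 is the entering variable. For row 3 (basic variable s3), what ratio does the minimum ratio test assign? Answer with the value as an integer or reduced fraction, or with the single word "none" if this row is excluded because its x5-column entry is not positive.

8

Ratio = RHS / (x5 entry) = 8 / 1 = 8.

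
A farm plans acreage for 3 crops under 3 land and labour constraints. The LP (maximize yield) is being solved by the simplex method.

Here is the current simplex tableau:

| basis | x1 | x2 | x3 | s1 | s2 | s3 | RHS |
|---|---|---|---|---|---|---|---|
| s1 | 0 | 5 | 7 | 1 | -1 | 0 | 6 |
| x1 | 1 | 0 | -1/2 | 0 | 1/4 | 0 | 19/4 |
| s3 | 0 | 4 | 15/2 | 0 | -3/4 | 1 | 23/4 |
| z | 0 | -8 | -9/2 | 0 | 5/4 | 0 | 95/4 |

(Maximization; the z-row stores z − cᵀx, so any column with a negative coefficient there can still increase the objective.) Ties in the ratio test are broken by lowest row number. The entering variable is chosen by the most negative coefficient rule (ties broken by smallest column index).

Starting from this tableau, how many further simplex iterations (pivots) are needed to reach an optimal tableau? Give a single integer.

pivot: x2 in, s1 out → z = 667/20
pivot: s2 in, x1 out → z = 40
No improving column remains; optimal.

2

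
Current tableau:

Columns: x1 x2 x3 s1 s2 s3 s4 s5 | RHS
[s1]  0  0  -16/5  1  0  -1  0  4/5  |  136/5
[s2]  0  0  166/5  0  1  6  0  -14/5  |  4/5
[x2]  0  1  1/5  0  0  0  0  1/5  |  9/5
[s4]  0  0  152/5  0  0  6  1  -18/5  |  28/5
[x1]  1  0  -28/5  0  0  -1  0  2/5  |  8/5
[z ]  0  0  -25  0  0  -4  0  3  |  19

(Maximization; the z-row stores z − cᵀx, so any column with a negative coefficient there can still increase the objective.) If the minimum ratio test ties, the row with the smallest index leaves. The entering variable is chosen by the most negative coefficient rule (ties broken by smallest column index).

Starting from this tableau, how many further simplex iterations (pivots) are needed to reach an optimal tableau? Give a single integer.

1

pivot: x3 in, s2 out → z = 1627/83
No improving column remains; optimal.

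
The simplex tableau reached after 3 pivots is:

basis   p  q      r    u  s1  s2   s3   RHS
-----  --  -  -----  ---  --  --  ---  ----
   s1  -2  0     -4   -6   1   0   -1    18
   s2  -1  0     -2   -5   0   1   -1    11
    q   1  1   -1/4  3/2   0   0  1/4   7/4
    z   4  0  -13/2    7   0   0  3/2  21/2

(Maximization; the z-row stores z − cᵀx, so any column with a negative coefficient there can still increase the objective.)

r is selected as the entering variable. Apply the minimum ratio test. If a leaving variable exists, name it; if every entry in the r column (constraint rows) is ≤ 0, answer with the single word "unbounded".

r-column entries: row 1: -4, row 2: -2, row 3: -1/4. All ≤ 0, so r can increase without bound; the LP is unbounded in this direction.

unbounded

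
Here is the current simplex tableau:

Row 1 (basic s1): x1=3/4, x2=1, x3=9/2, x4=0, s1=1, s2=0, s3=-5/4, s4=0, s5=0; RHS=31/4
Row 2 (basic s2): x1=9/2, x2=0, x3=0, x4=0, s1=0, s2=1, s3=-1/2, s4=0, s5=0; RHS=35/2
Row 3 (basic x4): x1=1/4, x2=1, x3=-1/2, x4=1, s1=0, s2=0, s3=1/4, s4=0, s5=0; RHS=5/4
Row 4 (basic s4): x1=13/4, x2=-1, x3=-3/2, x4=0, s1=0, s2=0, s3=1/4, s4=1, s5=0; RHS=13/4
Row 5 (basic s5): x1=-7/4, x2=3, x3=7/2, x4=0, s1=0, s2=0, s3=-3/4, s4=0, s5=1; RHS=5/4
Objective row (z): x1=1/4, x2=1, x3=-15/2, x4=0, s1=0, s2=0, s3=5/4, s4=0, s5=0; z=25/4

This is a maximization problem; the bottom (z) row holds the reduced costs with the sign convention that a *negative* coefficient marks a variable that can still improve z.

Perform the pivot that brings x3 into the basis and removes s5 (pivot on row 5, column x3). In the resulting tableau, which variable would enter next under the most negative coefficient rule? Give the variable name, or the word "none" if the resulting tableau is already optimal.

x1

Pivot element 7/2. New z-row = old z-row − (-15/2)·(row 5/(7/2)).
Updated z-row coefficients: x1: -7/2, x2: 52/7, x3: 0, x4: 0, s1: 0, s2: 0, s3: -5/14, s4: 0, s5: 15/7.
The most negative is -7/2 in column x1, so x1 would enter next.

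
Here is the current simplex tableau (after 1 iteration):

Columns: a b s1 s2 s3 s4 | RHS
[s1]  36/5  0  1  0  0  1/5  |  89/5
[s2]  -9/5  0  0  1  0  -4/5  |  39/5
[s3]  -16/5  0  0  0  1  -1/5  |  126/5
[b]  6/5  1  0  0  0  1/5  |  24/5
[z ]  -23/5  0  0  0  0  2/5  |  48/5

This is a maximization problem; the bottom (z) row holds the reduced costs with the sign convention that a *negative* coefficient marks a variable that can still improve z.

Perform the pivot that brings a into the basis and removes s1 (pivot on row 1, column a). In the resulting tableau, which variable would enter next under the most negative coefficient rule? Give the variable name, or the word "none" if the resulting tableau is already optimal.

Pivot element 36/5. New z-row = old z-row − (-23/5)·(row 1/(36/5)).
Updated z-row coefficients: a: 0, b: 0, s1: 23/36, s2: 0, s3: 0, s4: 19/36.
No coefficient is strictly negative; the tableau after this pivot is optimal.

none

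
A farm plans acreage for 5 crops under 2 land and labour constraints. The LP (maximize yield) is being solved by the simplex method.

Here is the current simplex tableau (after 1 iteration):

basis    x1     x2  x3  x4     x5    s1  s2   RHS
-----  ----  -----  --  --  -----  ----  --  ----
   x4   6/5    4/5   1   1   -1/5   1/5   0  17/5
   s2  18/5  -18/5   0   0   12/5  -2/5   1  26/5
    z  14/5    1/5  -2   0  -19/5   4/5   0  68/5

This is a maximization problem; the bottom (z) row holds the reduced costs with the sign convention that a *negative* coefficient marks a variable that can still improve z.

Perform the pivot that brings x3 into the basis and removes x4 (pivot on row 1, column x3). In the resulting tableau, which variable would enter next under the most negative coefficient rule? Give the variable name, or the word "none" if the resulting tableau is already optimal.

x5

Pivot element 1. New z-row = old z-row − (-2)·(row 1/1).
Updated z-row coefficients: x1: 26/5, x2: 9/5, x3: 0, x4: 2, x5: -21/5, s1: 6/5, s2: 0.
The most negative is -21/5 in column x5, so x5 would enter next.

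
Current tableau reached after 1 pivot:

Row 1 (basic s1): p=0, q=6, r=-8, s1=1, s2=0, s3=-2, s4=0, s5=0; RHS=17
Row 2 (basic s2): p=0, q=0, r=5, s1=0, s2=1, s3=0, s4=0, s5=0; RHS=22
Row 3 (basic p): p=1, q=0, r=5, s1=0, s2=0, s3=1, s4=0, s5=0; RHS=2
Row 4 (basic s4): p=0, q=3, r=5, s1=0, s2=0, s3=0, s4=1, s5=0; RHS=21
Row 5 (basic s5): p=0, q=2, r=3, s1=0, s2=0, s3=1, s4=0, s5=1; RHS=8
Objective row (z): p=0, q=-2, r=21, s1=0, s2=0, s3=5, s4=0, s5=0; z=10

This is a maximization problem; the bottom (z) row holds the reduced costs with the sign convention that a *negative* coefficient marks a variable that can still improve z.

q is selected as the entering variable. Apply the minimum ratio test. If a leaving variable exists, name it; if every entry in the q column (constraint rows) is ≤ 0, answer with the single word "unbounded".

s1

Ratios: row 1 (s1): 17/6 = 17/6; row 2 (s2): entry 0 ≤ 0, skip; row 3 (p): entry 0 ≤ 0, skip; row 4 (s4): 21/3 = 7; row 5 (s5): 8/2 = 4.
Minimum ratio is in the s1 row, so s1 leaves.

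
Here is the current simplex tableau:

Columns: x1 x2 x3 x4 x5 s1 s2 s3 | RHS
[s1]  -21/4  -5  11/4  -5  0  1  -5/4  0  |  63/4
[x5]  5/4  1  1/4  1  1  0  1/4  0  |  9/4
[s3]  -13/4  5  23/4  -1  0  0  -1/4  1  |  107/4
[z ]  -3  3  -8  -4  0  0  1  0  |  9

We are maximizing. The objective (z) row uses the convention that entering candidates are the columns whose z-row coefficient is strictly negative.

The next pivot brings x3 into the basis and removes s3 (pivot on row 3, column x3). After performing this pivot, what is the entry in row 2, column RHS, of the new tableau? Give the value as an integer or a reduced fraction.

Pivot element is row 3, column x3: 23/4.
Normalize row 3: new (row 3, RHS) = (107/4)/(23/4) = 107/23.
row 2 ← row 2 − (1/4)·(new row 3): 9/4 − (1/4)·(107/23) = 25/23.

25/23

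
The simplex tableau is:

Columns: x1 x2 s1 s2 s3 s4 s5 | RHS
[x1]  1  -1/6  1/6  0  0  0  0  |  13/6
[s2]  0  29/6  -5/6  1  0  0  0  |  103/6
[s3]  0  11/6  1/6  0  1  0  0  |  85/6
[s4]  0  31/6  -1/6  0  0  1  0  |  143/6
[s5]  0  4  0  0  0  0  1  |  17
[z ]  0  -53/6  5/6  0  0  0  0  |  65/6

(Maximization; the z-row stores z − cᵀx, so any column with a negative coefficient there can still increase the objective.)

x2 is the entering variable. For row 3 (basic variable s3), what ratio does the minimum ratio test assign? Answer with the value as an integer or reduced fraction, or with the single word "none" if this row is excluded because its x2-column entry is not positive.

Ratio = RHS / (x2 entry) = (85/6) / (11/6) = 85/11.

85/11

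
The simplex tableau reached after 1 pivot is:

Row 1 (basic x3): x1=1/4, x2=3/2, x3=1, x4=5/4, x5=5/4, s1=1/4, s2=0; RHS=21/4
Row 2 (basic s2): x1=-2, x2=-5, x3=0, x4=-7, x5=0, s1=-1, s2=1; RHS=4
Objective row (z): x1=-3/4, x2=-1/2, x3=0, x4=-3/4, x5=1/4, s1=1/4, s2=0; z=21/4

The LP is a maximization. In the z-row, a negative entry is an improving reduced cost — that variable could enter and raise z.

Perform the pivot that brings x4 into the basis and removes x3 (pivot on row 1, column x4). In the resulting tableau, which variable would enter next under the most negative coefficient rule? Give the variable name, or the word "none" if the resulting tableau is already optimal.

x1

Pivot element 5/4. New z-row = old z-row − (-3/4)·(row 1/(5/4)).
Updated z-row coefficients: x1: -3/5, x2: 2/5, x3: 3/5, x4: 0, x5: 1, s1: 2/5, s2: 0.
The most negative is -3/5 in column x1, so x1 would enter next.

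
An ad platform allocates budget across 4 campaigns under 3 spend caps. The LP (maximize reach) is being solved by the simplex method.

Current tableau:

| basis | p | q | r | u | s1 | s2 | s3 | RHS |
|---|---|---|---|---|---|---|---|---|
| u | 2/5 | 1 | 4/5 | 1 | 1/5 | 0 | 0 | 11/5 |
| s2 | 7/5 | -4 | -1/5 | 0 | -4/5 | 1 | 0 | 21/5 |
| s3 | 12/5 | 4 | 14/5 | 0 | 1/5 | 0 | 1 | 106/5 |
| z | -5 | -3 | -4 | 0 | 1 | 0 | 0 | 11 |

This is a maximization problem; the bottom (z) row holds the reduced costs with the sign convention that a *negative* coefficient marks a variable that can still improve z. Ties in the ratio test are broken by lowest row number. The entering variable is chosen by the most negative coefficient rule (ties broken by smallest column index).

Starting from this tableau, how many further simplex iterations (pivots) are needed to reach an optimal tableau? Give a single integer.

2

pivot: p in, s2 out → z = 26
pivot: q in, u out → z = 511/15
No improving column remains; optimal.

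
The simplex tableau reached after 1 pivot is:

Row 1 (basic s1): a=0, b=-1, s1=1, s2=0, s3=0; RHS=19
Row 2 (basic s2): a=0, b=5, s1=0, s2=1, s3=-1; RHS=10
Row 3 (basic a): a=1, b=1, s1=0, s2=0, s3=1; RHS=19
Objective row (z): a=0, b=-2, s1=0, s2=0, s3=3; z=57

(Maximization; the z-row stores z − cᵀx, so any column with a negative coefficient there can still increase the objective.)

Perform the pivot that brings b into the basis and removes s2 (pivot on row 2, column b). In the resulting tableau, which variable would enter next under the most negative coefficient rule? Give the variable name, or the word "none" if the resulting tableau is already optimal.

Pivot element 5. New z-row = old z-row − (-2)·(row 2/5).
Updated z-row coefficients: a: 0, b: 0, s1: 0, s2: 2/5, s3: 13/5.
No coefficient is strictly negative; the tableau after this pivot is optimal.

none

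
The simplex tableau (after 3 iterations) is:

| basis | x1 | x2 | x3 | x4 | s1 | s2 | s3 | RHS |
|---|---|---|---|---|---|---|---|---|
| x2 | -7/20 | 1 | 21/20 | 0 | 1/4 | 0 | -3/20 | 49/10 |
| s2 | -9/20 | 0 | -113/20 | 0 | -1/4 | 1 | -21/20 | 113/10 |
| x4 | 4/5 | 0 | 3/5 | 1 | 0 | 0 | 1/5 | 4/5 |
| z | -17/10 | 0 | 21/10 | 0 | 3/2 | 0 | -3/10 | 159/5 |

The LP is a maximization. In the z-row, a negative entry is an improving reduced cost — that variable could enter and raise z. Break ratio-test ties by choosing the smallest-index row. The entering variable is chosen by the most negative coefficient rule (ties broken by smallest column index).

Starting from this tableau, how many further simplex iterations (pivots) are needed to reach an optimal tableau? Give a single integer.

pivot: x1 in, x4 out → z = 67/2
No improving column remains; optimal.

1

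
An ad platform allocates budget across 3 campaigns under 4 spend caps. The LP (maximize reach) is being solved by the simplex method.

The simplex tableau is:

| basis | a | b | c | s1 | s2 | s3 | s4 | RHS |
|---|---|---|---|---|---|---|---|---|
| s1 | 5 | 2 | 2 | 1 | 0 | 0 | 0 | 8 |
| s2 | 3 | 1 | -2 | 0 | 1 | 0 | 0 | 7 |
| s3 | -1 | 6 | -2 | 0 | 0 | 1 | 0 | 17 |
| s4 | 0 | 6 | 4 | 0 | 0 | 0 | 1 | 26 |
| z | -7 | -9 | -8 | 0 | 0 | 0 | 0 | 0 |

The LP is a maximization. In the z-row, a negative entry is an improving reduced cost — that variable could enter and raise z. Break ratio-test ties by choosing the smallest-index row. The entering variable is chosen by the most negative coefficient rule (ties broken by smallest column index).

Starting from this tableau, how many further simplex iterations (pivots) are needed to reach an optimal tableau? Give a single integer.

2

pivot: b in, s3 out → z = 51/2
pivot: c in, s1 out → z = 281/8
No improving column remains; optimal.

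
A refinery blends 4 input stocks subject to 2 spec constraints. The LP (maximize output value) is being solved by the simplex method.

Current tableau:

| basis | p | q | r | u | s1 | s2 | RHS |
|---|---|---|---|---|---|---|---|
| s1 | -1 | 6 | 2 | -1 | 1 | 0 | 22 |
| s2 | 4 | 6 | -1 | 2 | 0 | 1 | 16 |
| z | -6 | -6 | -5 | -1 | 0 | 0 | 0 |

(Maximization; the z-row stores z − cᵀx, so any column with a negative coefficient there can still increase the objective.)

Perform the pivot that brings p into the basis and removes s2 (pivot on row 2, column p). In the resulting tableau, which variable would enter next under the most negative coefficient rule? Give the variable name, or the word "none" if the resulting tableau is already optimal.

Pivot element 4. New z-row = old z-row − (-6)·(row 2/4).
Updated z-row coefficients: p: 0, q: 3, r: -13/2, u: 2, s1: 0, s2: 3/2.
The most negative is -13/2 in column r, so r would enter next.

r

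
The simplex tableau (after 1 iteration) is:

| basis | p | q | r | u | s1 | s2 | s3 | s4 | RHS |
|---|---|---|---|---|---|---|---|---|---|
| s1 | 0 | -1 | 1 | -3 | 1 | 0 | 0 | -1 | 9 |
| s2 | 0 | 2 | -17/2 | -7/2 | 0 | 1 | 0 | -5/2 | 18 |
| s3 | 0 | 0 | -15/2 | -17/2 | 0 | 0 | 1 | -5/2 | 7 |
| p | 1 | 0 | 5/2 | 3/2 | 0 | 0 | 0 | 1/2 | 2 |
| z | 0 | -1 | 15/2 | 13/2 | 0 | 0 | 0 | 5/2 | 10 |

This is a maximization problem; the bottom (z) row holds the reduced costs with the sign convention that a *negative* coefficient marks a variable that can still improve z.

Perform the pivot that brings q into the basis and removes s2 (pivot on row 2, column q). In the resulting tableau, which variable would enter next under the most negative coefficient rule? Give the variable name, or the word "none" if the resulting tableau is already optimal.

none

Pivot element 2. New z-row = old z-row − (-1)·(row 2/2).
Updated z-row coefficients: p: 0, q: 0, r: 13/4, u: 19/4, s1: 0, s2: 1/2, s3: 0, s4: 5/4.
No coefficient is strictly negative; the tableau after this pivot is optimal.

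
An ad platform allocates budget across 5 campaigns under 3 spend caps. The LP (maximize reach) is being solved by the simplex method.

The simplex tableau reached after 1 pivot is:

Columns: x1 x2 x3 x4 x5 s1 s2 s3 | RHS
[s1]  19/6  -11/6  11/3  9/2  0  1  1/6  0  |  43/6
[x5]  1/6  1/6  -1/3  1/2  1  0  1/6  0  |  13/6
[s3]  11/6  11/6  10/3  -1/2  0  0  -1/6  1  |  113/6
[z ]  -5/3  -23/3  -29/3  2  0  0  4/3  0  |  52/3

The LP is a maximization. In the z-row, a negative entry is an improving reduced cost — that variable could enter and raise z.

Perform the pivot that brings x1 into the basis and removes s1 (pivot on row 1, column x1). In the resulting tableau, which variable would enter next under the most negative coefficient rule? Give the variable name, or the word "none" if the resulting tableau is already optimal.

x2

Pivot element 19/6. New z-row = old z-row − (-5/3)·(row 1/(19/6)).
Updated z-row coefficients: x1: 0, x2: -164/19, x3: -147/19, x4: 83/19, x5: 0, s1: 10/19, s2: 27/19, s3: 0.
The most negative is -164/19 in column x2, so x2 would enter next.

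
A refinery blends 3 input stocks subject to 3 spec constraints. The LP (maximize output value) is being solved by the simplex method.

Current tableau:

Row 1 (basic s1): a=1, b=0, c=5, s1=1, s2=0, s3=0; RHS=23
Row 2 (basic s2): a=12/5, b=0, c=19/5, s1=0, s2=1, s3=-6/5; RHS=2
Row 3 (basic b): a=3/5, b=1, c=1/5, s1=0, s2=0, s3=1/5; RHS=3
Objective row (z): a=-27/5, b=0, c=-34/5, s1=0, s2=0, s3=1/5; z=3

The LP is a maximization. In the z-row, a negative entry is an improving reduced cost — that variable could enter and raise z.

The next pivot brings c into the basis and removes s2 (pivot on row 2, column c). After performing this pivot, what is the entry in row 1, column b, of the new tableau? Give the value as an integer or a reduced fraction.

0

Pivot element is row 2, column c: 19/5.
Normalize row 2: new (row 2, b) = 0/(19/5) = 0.
row 1 ← row 1 − 5·(new row 2): 0 − 5·0 = 0.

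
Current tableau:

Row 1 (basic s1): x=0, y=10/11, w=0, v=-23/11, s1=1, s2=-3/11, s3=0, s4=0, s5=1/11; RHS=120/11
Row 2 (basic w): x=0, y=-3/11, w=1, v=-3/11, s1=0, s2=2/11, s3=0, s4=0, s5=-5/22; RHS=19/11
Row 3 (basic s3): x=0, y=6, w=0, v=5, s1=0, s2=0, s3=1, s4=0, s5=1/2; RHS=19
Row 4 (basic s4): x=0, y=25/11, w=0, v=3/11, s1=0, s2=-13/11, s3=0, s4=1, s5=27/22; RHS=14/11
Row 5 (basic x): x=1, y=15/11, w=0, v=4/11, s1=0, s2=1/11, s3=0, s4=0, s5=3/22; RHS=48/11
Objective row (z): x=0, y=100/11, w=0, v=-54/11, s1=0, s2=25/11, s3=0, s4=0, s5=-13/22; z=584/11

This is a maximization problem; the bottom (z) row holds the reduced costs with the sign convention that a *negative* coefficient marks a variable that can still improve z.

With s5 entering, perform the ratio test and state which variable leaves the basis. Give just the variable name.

s4

Ratios: row 1 (s1): (120/11)/(1/11) = 120; row 2 (w): entry -5/22 ≤ 0, skip; row 3 (s3): 19/(1/2) = 38; row 4 (s4): (14/11)/(27/22) = 28/27; row 5 (x): (48/11)/(3/22) = 32.
Minimum ratio 28/27 is in the s4 row, so s4 leaves.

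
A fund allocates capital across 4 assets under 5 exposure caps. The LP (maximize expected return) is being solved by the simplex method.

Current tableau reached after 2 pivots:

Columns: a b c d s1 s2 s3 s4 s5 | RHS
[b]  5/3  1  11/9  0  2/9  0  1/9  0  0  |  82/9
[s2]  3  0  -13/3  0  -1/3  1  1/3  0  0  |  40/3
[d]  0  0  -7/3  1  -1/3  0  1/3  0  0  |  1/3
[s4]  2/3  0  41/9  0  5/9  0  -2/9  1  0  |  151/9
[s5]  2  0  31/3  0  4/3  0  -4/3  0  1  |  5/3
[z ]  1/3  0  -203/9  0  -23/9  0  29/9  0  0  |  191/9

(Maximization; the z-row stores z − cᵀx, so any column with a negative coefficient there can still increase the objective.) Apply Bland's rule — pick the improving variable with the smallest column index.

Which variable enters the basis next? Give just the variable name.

c

Objective-row coefficients: a: 1/3, b: 0, c: -203/9, d: 0, s1: -23/9, s2: 0, s3: 29/9, s4: 0, s5: 0.
Improving columns: c, s1. Bland's rule picks the smallest column index → c.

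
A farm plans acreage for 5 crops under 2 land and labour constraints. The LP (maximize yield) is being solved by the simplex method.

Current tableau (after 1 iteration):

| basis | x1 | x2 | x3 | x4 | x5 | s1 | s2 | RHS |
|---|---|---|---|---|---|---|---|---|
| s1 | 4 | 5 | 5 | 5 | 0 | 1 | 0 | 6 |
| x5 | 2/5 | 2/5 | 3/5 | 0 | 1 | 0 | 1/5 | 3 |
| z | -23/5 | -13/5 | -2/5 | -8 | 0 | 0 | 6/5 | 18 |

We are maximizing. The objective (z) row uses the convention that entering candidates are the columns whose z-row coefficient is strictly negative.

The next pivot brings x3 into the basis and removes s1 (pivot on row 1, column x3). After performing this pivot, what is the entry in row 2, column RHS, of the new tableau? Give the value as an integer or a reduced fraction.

Pivot element is row 1, column x3: 5.
Normalize row 1: new (row 1, RHS) = 6/5 = 6/5.
row 2 ← row 2 − (3/5)·(new row 1): 3 − (3/5)·(6/5) = 57/25.

57/25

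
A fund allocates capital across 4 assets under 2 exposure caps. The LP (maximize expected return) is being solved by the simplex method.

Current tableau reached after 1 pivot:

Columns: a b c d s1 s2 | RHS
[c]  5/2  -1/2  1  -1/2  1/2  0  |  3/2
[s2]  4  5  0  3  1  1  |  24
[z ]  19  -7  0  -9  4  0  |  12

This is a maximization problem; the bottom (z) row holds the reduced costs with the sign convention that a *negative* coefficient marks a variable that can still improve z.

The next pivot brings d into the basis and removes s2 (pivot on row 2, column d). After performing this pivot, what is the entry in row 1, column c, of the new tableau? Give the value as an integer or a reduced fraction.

Pivot element is row 2, column d: 3.
Normalize row 2: new (row 2, c) = 0/3 = 0.
row 1 ← row 1 − (-1/2)·(new row 2): 1 − (-1/2)·0 = 1.

1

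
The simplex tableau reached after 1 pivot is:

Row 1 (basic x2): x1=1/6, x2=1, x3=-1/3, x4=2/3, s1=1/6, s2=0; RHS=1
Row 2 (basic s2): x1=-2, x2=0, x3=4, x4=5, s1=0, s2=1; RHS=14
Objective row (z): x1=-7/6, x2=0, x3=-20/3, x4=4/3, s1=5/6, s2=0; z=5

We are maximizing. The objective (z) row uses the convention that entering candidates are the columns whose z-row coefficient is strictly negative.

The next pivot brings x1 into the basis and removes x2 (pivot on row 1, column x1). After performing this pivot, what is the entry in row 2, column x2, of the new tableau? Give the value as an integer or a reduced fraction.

Pivot element is row 1, column x1: 1/6.
Normalize row 1: new (row 1, x2) = 1/(1/6) = 6.
row 2 ← row 2 − (-2)·(new row 1): 0 − (-2)·6 = 12.

12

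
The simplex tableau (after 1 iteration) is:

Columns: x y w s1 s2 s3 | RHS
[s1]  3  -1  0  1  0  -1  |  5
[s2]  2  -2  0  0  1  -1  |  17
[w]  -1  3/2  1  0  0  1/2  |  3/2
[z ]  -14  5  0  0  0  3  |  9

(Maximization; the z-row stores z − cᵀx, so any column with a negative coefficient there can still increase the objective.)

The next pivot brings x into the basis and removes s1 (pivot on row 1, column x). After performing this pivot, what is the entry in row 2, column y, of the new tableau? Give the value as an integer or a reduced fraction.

-4/3

Pivot element is row 1, column x: 3.
Normalize row 1: new (row 1, y) = (-1)/3 = -1/3.
row 2 ← row 2 − 2·(new row 1): -2 − 2·(-1/3) = -4/3.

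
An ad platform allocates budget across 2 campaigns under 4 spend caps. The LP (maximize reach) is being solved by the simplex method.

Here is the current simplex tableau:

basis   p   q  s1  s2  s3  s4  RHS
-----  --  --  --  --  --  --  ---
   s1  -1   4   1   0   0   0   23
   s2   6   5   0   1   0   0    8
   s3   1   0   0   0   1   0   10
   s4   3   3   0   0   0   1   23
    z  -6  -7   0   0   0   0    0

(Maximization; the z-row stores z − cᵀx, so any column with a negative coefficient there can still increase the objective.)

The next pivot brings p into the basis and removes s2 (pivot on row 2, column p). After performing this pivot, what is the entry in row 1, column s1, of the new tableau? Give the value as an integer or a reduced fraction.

1

Pivot element is row 2, column p: 6.
Normalize row 2: new (row 2, s1) = 0/6 = 0.
row 1 ← row 1 − (-1)·(new row 2): 1 − (-1)·0 = 1.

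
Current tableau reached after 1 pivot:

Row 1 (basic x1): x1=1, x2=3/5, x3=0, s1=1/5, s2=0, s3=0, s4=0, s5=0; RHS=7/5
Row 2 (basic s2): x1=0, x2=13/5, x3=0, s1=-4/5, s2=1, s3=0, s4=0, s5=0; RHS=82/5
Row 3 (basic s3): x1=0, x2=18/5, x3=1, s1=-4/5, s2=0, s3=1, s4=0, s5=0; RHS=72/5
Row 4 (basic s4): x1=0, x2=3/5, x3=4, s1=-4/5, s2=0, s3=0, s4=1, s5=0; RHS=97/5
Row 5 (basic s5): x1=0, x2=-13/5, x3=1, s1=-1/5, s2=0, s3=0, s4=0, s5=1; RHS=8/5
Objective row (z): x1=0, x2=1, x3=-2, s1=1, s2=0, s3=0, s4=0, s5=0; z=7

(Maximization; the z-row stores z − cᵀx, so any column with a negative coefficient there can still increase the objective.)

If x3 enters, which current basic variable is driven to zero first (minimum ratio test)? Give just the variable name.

Ratios: row 1 (x1): entry 0 ≤ 0, skip; row 2 (s2): entry 0 ≤ 0, skip; row 3 (s3): (72/5)/1 = 72/5; row 4 (s4): (97/5)/4 = 97/20; row 5 (s5): (8/5)/1 = 8/5.
Minimum ratio 8/5 is in the s5 row, so s5 leaves.

s5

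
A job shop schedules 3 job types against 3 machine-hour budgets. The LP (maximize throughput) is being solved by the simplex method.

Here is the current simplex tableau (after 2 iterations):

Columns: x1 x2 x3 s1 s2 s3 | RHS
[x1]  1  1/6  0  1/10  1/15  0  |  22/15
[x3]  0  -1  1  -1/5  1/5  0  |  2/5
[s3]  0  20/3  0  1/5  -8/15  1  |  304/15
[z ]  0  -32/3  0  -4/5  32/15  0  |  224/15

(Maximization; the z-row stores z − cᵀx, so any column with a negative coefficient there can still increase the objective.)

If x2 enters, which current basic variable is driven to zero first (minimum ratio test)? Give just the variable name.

s3

Ratios: row 1 (x1): (22/15)/(1/6) = 44/5; row 2 (x3): entry -1 ≤ 0, skip; row 3 (s3): (304/15)/(20/3) = 76/25.
Minimum ratio 76/25 is in the s3 row, so s3 leaves.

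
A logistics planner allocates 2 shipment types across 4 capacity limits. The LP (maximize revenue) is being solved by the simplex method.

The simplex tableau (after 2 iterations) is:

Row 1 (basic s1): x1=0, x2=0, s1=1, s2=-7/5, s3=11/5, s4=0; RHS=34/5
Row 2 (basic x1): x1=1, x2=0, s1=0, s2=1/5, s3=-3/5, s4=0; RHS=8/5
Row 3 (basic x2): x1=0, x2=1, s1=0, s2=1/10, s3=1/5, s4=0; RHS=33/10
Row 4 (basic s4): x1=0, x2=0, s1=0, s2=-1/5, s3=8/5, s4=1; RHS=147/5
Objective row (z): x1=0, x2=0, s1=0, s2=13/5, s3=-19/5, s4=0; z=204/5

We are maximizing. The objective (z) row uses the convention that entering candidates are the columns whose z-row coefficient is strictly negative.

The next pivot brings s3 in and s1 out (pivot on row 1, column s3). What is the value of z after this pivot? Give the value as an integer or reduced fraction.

578/11

Minimum ratio for s3: (34/5)/(11/5) = 34/11.
z changes by −(z-row coeff of s3)·ratio = −(-19/5)·(34/11) = 646/55.
New z = 204/5 + (646/55) = 578/11.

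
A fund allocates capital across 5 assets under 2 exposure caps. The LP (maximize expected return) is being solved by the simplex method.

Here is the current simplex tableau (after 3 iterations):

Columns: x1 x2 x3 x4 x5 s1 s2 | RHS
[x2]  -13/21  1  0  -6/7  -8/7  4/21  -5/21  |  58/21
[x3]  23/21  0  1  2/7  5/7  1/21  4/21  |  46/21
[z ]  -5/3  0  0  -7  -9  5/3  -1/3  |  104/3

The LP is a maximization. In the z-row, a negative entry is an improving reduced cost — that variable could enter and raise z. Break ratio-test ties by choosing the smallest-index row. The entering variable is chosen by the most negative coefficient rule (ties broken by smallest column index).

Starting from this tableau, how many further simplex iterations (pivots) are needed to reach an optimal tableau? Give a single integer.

2

pivot: x5 in, x3 out → z = 934/15
pivot: x4 in, x5 out → z = 265/3
No improving column remains; optimal.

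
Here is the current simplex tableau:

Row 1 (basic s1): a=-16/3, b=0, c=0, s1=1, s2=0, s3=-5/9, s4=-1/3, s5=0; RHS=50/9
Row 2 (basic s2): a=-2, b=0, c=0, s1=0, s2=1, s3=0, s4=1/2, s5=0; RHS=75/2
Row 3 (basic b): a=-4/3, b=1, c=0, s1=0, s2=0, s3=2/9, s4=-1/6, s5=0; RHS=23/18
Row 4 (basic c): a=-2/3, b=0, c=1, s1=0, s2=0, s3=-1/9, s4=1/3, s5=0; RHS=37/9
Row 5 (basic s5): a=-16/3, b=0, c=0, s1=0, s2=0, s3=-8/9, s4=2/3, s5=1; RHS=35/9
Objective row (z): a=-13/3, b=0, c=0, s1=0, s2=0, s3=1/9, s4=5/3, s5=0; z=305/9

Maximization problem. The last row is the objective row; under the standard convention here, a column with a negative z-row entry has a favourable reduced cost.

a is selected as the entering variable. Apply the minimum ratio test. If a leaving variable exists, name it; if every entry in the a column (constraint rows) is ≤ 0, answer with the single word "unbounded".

unbounded

a-column entries: row 1: -16/3, row 2: -2, row 3: -4/3, row 4: -2/3, row 5: -16/3. All ≤ 0, so a can increase without bound; the LP is unbounded in this direction.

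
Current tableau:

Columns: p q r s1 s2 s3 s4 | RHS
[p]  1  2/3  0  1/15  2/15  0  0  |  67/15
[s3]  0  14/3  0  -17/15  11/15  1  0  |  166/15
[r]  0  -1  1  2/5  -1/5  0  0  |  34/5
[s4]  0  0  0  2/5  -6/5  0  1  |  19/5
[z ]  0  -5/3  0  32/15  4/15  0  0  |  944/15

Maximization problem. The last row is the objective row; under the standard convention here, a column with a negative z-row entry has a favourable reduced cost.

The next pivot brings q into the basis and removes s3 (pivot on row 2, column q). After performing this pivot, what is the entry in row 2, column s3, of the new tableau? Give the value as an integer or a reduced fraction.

Pivot element is row 2, column q: 14/3.
Normalize row 2: new (row 2, s3) = 1/(14/3) = 3/14.
Row 2 is the pivot row, so the entry is 3/14.

3/14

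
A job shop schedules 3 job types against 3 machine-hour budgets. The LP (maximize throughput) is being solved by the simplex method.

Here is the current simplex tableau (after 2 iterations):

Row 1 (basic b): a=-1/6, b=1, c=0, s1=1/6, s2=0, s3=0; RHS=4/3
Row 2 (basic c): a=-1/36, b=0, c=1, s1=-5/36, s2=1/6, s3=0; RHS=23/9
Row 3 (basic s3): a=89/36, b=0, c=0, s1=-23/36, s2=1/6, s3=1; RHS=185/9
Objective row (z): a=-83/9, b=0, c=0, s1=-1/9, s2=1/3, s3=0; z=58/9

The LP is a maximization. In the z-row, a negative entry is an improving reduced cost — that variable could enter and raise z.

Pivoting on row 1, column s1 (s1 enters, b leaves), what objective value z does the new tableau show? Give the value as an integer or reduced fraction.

Minimum ratio for s1: (4/3)/(1/6) = 8.
z changes by −(z-row coeff of s1)·ratio = −(-1/9)·8 = 8/9.
New z = 58/9 + (8/9) = 22/3.

22/3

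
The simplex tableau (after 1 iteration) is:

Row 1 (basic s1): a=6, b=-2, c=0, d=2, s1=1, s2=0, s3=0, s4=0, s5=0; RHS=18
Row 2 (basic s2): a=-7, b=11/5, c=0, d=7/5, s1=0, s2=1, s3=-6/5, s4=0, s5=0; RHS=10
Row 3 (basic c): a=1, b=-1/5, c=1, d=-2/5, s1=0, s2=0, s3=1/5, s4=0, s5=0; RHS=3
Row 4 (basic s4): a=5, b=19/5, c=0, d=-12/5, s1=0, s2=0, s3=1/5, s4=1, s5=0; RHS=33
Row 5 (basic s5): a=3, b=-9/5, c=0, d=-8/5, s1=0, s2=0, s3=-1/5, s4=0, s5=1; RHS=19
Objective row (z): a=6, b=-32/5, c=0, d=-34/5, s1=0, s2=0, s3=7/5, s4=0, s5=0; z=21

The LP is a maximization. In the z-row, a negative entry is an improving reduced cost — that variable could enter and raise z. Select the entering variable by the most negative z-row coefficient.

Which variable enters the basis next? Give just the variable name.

Objective-row coefficients: a: 6, b: -32/5, c: 0, d: -34/5, s1: 0, s2: 0, s3: 7/5, s4: 0, s5: 0.
The most negative is -34/5 in column d, so d enters.

d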